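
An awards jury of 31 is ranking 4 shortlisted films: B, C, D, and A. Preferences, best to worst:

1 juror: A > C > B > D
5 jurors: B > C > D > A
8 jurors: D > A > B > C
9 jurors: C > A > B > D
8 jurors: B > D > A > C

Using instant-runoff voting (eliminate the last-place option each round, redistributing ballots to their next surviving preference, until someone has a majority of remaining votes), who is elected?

B

Round 1: B 13, C 9, D 8, A 1. Eliminate A.
Round 2: B 13, C 10, D 8. Eliminate D.
Round 3: B 21, C 10. B has a majority.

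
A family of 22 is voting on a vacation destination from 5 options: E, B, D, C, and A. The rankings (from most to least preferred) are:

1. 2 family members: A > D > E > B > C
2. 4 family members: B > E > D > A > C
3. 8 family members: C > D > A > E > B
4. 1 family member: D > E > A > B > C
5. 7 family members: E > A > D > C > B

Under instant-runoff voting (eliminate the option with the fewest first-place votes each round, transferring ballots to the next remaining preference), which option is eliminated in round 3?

B

Round 1: E 7, B 4, D 1, C 8, A 2. Eliminate D.
Round 2: E 8, B 4, C 8, A 2. Eliminate A.
Round 3: E 10, B 4, C 8. Eliminate B.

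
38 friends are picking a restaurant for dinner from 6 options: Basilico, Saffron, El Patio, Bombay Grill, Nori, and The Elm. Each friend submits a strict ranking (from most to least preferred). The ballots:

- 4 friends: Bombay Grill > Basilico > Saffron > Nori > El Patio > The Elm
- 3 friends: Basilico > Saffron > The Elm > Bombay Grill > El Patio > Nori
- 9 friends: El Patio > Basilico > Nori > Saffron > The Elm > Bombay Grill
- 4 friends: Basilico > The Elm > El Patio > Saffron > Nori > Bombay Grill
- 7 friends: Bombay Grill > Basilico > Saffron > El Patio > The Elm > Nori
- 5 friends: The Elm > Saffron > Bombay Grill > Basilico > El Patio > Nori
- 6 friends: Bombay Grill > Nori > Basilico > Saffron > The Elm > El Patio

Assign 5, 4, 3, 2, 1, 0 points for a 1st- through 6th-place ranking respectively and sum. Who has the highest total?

Basilico

Basilico: 4·4 + 3·5 + 9·4 + 4·5 + 7·4 + 5·2 + 6·3 = 143
Saffron: 4·3 + 3·4 + 9·2 + 4·2 + 7·3 + 5·4 + 6·2 = 103
El Patio: 4·1 + 3·1 + 9·5 + 4·3 + 7·2 + 5·1 + 6·0 = 83
Bombay Grill: 4·5 + 3·2 + 9·0 + 4·0 + 7·5 + 5·3 + 6·5 = 106
Nori: 4·2 + 3·0 + 9·3 + 4·1 + 7·0 + 5·0 + 6·4 = 63
The Elm: 4·0 + 3·3 + 9·1 + 4·4 + 7·1 + 5·5 + 6·1 = 72
Basilico has the highest Borda score (143).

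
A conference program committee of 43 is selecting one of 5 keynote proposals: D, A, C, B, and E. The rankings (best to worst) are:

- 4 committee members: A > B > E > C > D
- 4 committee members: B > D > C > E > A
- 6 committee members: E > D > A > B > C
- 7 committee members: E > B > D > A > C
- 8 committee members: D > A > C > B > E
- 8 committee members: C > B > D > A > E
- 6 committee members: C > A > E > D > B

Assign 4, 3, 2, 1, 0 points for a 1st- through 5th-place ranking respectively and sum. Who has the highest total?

D: 4·0 + 4·3 + 6·3 + 7·2 + 8·4 + 8·2 + 6·1 = 98
A: 4·4 + 4·0 + 6·2 + 7·1 + 8·3 + 8·1 + 6·3 = 85
C: 4·1 + 4·2 + 6·0 + 7·0 + 8·2 + 8·4 + 6·4 = 84
B: 4·3 + 4·4 + 6·1 + 7·3 + 8·1 + 8·3 + 6·0 = 87
E: 4·2 + 4·1 + 6·4 + 7·4 + 8·0 + 8·0 + 6·2 = 76
D has the highest Borda score (98).

D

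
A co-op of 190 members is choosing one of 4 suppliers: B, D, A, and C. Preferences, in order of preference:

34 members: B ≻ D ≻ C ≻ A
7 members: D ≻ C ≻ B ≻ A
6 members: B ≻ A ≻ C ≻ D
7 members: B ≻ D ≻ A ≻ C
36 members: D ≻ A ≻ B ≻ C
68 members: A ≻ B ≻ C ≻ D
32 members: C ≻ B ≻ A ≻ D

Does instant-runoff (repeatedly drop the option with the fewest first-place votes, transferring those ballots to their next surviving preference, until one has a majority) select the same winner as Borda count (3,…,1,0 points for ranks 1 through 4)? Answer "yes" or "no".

Instant-runoff — R1 B 47, D 43, A 68, C 32 (C out); R2 B 79, D 43, A 68 (D out); R3 B 86, A 104 (A winner). Winner: A.
Borda — scores: B 384, D 211, A 327, C 218. Winner: B.
The two methods disagree.

no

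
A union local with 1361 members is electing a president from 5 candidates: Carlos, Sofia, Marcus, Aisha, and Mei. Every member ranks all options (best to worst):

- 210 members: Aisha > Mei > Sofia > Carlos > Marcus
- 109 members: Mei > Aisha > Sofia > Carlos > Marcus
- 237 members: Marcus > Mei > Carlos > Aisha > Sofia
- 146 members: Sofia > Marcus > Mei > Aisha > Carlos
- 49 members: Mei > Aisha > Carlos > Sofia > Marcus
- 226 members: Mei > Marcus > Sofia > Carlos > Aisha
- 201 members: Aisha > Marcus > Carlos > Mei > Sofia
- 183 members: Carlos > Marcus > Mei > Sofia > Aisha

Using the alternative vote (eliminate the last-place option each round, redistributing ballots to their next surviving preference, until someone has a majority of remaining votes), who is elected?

Marcus

Round 1: Carlos 183, Sofia 146, Marcus 237, Aisha 411, Mei 384. Eliminate Sofia.
Round 2: Carlos 183, Marcus 383, Aisha 411, Mei 384. Eliminate Carlos.
Round 3: Marcus 566, Aisha 411, Mei 384. Eliminate Mei.
Round 4: Marcus 792, Aisha 569. Marcus has a majority.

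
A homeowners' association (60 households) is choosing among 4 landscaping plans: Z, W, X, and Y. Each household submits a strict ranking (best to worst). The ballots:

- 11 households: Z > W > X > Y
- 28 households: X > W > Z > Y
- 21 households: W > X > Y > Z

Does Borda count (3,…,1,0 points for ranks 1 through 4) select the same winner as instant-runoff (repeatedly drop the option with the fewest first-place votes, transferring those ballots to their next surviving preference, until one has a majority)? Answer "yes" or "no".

Borda — scores: Z 61, W 141, X 137, Y 21. Winner: W.
Instant-runoff — R1 Z 11, W 21, X 28, Y 0 (Y out); R2 Z 11, W 21, X 28 (Z out); R3 W 32, X 28 (W winner). Winner: W.
The two methods agree.

yes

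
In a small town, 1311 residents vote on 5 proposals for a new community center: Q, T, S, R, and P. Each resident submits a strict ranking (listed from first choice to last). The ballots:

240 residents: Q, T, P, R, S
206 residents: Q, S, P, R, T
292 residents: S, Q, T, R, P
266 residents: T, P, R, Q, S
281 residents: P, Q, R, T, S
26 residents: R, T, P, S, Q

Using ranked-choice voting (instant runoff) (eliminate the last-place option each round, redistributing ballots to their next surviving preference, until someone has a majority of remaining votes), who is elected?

Q

Round 1: Q 446, T 266, S 292, R 26, P 281. Eliminate R.
Round 2: Q 446, T 292, S 292, P 281. Eliminate P.
Round 3: Q 727, T 292, S 292. Q has a majority.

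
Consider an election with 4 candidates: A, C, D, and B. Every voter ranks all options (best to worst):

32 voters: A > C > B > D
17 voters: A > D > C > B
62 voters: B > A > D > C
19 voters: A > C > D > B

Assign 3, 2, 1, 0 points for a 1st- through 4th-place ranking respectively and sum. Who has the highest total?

A: 32·3 + 17·3 + 62·2 + 19·3 = 328
C: 32·2 + 17·1 + 62·0 + 19·2 = 119
D: 32·0 + 17·2 + 62·1 + 19·1 = 115
B: 32·1 + 17·0 + 62·3 + 19·0 = 218
A has the highest Borda score (328).

A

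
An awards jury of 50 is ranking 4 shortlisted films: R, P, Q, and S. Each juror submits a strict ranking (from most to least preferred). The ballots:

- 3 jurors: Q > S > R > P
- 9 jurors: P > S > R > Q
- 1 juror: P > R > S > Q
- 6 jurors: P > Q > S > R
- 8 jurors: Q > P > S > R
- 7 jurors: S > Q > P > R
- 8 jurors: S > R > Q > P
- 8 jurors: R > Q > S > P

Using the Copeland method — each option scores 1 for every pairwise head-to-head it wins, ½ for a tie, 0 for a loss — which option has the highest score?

S

R: beats Q; loses to P and S → score 1.
P: beats R; loses to Q and S → score 1.
Q: beats P; ties S; loses to R → score 1.5.
S: beats R and P; ties Q → score 2.5.
S has the best pairwise record.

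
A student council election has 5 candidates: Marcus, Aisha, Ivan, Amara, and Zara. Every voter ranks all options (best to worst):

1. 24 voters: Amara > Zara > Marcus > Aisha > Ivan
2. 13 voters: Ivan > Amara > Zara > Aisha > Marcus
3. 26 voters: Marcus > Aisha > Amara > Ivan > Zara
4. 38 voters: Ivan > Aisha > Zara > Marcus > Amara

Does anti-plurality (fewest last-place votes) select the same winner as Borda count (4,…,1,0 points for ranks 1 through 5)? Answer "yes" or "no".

no

Anti-plurality — last-place votes: Marcus 13, Aisha 0, Ivan 24, Amara 38, Zara 26. Winner: Aisha.
Borda — scores: Marcus 190, Aisha 229, Ivan 230, Amara 187, Zara 174. Winner: Ivan.
The two methods disagree.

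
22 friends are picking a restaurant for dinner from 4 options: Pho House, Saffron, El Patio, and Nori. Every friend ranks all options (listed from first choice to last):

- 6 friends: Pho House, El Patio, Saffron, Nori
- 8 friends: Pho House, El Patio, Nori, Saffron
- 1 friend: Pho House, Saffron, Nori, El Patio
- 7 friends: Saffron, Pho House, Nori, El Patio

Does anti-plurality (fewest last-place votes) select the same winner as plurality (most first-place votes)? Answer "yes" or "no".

yes

Anti-plurality — last-place votes: Pho House 0, Saffron 8, El Patio 8, Nori 6. Winner: Pho House.
Plurality — first-place votes: Pho House 15, Saffron 7, El Patio 0, Nori 0. Winner: Pho House.
The two methods agree.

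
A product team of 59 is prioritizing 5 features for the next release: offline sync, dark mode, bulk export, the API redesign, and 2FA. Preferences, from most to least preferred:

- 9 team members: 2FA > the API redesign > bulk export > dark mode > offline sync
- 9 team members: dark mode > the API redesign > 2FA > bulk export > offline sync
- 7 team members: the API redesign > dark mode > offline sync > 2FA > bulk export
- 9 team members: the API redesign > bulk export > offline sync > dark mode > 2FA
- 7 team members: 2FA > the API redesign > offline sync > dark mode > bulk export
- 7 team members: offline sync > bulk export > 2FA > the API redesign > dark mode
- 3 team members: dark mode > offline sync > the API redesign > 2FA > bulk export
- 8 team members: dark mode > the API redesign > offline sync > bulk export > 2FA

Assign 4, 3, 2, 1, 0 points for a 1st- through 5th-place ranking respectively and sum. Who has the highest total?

the API redesign

offline sync: 9·0 + 9·0 + 7·2 + 9·2 + 7·2 + 7·4 + 3·3 + 8·2 = 99
dark mode: 9·1 + 9·4 + 7·3 + 9·1 + 7·1 + 7·0 + 3·4 + 8·4 = 126
bulk export: 9·2 + 9·1 + 7·0 + 9·3 + 7·0 + 7·3 + 3·0 + 8·1 = 83
the API redesign: 9·3 + 9·3 + 7·4 + 9·4 + 7·3 + 7·1 + 3·2 + 8·3 = 176
2FA: 9·4 + 9·2 + 7·1 + 9·0 + 7·4 + 7·2 + 3·1 + 8·0 = 106
the API redesign has the highest Borda score (176).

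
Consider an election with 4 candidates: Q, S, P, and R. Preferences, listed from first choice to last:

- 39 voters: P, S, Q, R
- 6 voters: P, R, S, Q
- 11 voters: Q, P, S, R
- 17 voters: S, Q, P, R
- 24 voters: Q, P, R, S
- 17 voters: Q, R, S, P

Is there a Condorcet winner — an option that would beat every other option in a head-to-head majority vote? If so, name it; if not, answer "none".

Checking pairwise contests:
S beats Q 62–52.
P beats S 80–34.
Q beats P 69–45.
Q beats R 108–6.
Every option loses at least one head-to-head, so there is no Condorcet winner.

none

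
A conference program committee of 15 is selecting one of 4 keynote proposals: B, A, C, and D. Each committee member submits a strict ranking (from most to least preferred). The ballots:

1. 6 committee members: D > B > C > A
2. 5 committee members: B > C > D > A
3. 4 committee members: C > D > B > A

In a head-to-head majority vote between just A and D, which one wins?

Voters preferring A to D: 0; preferring D to A: 15.
D wins the head-to-head.

D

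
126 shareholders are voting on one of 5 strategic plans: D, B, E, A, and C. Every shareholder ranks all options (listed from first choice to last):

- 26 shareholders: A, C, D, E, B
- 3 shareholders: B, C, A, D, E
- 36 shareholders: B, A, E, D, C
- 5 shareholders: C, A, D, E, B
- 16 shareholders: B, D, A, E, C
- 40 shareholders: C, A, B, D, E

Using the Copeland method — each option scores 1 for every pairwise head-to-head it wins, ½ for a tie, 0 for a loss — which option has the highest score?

D: beats E; loses to B, A, and C → score 1.
B: beats D and E; loses to A and C → score 2.
E: loses to D, B, A, and C → score 0.
A: beats D, B, E, and C → score 4.
C: beats D, B, and E; loses to A → score 3.
A has the best pairwise record.

A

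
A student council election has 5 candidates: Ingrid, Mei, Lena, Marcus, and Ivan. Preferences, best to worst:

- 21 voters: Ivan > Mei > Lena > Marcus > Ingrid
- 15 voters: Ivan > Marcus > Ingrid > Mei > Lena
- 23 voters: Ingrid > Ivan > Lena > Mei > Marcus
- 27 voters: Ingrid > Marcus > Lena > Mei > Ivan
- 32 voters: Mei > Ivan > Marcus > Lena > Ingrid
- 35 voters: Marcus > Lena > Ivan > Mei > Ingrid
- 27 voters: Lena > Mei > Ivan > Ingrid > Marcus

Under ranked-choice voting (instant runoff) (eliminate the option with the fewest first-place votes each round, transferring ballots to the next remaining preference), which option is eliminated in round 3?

Round 1: Ingrid 50, Mei 32, Lena 27, Marcus 35, Ivan 36. Eliminate Lena.
Round 2: Ingrid 50, Mei 59, Marcus 35, Ivan 36. Eliminate Marcus.
Round 3: Ingrid 50, Mei 59, Ivan 71. Eliminate Ingrid.

Ingrid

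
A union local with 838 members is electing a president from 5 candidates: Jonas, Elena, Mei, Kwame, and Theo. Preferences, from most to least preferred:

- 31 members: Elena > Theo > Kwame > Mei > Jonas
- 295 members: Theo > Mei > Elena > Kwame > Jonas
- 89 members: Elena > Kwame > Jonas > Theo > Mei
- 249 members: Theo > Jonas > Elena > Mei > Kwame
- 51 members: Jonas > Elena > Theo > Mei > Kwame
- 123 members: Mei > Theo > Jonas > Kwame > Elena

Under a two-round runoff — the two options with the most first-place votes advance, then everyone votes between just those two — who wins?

Round 1 first-place votes: Jonas 51, Elena 120, Mei 123, Kwame 0, Theo 544.
Theo and Mei advance.
Runoff: Theo is preferred to Mei by 715 voters; Mei by 123.
Theo wins the runoff.

Theo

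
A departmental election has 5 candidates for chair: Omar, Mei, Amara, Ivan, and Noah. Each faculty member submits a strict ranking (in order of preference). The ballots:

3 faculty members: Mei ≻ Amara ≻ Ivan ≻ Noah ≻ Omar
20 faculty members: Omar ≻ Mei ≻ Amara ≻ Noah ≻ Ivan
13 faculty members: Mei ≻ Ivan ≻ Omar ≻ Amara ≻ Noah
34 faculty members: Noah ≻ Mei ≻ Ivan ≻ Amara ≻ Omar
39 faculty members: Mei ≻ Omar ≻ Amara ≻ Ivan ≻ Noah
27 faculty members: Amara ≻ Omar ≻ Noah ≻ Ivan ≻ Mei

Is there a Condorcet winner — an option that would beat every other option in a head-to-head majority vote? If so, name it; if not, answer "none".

Mei

Mei vs Omar: 89–47 for Mei.
Mei vs Amara: 109–27 for Mei.
Mei vs Ivan: 109–27 for Mei.
Mei vs Noah: 75–61 for Mei.
Mei beats every other option head-to-head.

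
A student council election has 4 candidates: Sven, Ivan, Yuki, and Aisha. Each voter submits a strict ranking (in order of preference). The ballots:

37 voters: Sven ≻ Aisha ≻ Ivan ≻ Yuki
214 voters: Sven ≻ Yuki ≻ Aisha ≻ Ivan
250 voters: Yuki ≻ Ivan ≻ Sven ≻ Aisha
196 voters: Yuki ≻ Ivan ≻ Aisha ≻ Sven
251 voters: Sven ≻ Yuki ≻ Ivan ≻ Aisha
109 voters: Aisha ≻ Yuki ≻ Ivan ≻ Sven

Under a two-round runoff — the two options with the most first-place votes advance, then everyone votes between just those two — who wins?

Yuki

Round 1 first-place votes: Sven 502, Ivan 0, Yuki 446, Aisha 109.
Sven and Yuki advance.
Runoff: Sven is preferred to Yuki by 502 voters; Yuki by 555.
Yuki wins the runoff.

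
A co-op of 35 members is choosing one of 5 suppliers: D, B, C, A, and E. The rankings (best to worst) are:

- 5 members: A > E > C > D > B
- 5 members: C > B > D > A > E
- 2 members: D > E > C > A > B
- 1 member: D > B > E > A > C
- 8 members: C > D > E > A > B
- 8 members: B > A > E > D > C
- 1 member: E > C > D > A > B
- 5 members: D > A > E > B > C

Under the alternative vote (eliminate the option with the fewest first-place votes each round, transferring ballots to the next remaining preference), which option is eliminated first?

Round 1: D 8, B 8, C 13, A 5, E 1. Eliminate E.

E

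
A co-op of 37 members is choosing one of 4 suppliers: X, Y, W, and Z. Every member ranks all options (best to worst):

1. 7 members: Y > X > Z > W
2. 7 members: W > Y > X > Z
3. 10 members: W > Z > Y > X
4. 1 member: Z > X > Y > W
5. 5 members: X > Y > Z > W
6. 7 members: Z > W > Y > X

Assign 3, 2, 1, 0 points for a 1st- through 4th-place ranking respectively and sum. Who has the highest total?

W

X: 7·2 + 7·1 + 10·0 + 1·2 + 5·3 + 7·0 = 38
Y: 7·3 + 7·2 + 10·1 + 1·1 + 5·2 + 7·1 = 63
W: 7·0 + 7·3 + 10·3 + 1·0 + 5·0 + 7·2 = 65
Z: 7·1 + 7·0 + 10·2 + 1·3 + 5·1 + 7·3 = 56
W has the highest Borda score (65).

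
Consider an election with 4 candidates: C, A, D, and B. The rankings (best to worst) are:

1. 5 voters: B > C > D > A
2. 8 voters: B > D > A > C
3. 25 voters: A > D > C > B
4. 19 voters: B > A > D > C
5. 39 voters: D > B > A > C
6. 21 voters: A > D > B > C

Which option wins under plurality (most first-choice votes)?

A

First-place votes: C 0, A 46, D 39, B 32.
A has the most first-place votes.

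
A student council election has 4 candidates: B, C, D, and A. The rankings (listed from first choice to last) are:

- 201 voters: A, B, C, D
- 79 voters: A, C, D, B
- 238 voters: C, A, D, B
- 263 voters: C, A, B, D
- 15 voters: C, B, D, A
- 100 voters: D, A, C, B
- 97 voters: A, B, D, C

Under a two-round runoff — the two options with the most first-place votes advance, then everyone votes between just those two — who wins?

Round 1 first-place votes: B 0, C 516, D 100, A 377.
C and A advance.
Runoff: C is preferred to A by 516 voters; A by 477.
C wins the runoff.

C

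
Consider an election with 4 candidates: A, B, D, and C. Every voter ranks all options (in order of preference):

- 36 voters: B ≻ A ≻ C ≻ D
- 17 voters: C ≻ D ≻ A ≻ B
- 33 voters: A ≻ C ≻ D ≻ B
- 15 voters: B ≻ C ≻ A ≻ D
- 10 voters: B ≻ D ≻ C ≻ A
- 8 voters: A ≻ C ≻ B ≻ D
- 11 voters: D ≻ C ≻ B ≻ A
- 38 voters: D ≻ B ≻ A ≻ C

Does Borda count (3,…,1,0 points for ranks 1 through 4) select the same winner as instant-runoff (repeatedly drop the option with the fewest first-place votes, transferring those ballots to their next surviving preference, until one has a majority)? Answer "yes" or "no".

Borda — scores: A 265, B 278, D 234, C 231. Winner: B.
Instant-runoff — R1 A 41, B 61, D 49, C 17 (C out); R2 A 41, B 61, D 66 (A out); R3 B 69, D 99 (D winner). Winner: D.
The two methods disagree.

no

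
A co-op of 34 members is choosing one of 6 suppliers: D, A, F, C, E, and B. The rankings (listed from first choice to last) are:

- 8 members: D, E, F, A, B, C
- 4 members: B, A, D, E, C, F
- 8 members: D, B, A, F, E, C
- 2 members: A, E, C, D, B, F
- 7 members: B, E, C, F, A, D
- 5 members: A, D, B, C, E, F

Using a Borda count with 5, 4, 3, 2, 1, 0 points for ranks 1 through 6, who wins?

D

D: 8·5 + 4·3 + 8·5 + 2·2 + 7·0 + 5·4 = 116
A: 8·2 + 4·4 + 8·3 + 2·5 + 7·1 + 5·5 = 98
F: 8·3 + 4·0 + 8·2 + 2·0 + 7·2 + 5·0 = 54
C: 8·0 + 4·1 + 8·0 + 2·3 + 7·3 + 5·2 = 41
E: 8·4 + 4·2 + 8·1 + 2·4 + 7·4 + 5·1 = 89
B: 8·1 + 4·5 + 8·4 + 2·1 + 7·5 + 5·3 = 112
D has the highest Borda score (116).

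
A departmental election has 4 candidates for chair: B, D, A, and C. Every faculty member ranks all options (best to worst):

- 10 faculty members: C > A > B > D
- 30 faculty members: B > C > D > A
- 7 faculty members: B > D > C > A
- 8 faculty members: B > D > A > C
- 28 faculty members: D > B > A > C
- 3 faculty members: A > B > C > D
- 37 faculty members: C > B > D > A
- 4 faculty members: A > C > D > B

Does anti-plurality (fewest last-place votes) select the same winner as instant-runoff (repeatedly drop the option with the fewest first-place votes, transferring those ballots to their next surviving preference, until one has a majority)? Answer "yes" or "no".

Anti-plurality — last-place votes: B 4, D 13, A 74, C 36. Winner: B.
Instant-runoff — R1 B 45, D 28, A 7, C 47 (A out); R2 B 48, D 28, C 51 (D out); R3 B 76, C 51 (B winner). Winner: B.
The two methods agree.

yes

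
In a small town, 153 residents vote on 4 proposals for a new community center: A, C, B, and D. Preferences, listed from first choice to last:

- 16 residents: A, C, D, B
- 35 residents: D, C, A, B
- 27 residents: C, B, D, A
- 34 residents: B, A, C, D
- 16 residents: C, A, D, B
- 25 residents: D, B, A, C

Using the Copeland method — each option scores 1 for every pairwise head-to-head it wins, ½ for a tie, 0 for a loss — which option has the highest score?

A: loses to C, B, and D → score 0.
C: beats A, B, and D → score 3.
B: beats A; loses to C and D → score 1.
D: beats A and B; loses to C → score 2.
C has the best pairwise record.

C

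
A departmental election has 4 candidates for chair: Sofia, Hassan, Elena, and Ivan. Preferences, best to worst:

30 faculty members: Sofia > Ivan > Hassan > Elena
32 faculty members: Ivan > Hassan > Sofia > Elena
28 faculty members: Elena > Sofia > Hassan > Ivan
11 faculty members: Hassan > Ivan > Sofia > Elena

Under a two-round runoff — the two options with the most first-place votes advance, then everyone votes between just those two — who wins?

Sofia

Round 1 first-place votes: Sofia 30, Hassan 11, Elena 28, Ivan 32.
Ivan and Sofia advance.
Runoff: Ivan is preferred to Sofia by 43 voters; Sofia by 58.
Sofia wins the runoff.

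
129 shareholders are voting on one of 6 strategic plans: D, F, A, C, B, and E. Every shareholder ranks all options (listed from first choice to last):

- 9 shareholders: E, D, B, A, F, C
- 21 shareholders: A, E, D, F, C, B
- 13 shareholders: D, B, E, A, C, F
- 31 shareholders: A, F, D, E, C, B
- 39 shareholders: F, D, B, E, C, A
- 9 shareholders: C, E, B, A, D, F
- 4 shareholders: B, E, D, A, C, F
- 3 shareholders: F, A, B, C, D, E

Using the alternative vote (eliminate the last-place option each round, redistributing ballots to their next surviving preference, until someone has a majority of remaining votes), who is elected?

Round 1: D 13, F 42, A 52, C 9, B 4, E 9. Eliminate B.
Round 2: D 13, F 42, A 52, C 9, E 13. Eliminate C.
Round 3: D 13, F 42, A 52, E 22. Eliminate D.
Round 4: F 42, A 52, E 35. Eliminate E.
Round 5: F 42, A 87. A has a majority.

A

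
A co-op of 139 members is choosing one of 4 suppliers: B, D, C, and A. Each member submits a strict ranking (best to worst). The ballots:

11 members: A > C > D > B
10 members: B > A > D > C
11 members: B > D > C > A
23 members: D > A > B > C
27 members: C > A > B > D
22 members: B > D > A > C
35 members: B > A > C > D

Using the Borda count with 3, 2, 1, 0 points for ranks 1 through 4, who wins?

B

B: 11·0 + 10·3 + 11·3 + 23·1 + 27·1 + 22·3 + 35·3 = 284
D: 11·1 + 10·1 + 11·2 + 23·3 + 27·0 + 22·2 + 35·0 = 156
C: 11·2 + 10·0 + 11·1 + 23·0 + 27·3 + 22·0 + 35·1 = 149
A: 11·3 + 10·2 + 11·0 + 23·2 + 27·2 + 22·1 + 35·2 = 245
B has the highest Borda score (284).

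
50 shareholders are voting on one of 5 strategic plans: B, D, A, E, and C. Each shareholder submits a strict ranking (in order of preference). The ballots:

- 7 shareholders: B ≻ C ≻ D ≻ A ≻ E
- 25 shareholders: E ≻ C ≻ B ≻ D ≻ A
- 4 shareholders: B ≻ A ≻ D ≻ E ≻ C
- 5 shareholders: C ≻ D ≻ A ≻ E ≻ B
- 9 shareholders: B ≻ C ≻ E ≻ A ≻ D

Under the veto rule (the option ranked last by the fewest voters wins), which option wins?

C

Last-place votes: B 5, D 9, A 25, E 7, C 4.
C is ranked last by the fewest voters, so C wins.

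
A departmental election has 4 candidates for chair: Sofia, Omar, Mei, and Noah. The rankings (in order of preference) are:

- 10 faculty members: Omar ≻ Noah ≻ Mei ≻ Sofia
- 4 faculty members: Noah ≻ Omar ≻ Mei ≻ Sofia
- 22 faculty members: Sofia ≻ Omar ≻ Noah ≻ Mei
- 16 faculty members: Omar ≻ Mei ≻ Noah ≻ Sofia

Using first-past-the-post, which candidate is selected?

First-place votes: Sofia 22, Omar 26, Mei 0, Noah 4.
Omar has the most first-place votes.

Omar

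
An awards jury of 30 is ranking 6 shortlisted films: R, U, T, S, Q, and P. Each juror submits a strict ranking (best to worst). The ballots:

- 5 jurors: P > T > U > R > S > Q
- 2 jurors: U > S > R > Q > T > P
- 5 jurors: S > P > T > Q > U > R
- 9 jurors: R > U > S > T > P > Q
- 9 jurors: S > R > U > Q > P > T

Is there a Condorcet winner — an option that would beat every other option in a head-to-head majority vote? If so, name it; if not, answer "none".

none

Checking pairwise contests:
S beats R 16–14.
R beats U 18–12.
R beats T 20–10.
U beats S 16–14.
R beats Q 25–5.
R beats P 20–10.
Every option loses at least one head-to-head, so there is no Condorcet winner.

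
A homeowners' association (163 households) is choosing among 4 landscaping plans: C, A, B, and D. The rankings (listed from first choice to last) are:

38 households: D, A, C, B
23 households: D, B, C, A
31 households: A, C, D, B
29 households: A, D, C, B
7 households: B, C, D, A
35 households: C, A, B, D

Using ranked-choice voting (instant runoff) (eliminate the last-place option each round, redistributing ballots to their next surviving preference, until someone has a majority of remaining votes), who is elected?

A

Round 1: C 35, A 60, B 7, D 61. Eliminate B.
Round 2: C 42, A 60, D 61. Eliminate C.
Round 3: A 95, D 68. A has a majority.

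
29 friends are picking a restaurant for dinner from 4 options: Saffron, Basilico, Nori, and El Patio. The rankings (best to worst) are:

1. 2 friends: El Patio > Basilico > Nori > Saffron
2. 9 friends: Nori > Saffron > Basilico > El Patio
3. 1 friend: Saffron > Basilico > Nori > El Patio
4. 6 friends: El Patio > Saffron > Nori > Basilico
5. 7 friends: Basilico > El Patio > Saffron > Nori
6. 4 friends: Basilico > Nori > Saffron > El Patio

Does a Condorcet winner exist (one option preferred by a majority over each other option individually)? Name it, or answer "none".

Checking pairwise contests:
Nori beats Saffron 15–14.
Saffron beats Basilico 16–13.
El Patio beats Nori 15–14.
Basilico beats El Patio 21–8.
Every option loses at least one head-to-head, so there is no Condorcet winner.

none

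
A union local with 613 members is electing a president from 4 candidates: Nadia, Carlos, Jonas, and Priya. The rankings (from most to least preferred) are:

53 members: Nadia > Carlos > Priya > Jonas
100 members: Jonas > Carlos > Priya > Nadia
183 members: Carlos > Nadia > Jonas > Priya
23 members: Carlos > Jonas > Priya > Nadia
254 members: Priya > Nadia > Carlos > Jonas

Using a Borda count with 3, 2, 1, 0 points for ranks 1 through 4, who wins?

Carlos

Nadia: 53·3 + 100·0 + 183·2 + 23·0 + 254·2 = 1033
Carlos: 53·2 + 100·2 + 183·3 + 23·3 + 254·1 = 1178
Jonas: 53·0 + 100·3 + 183·1 + 23·2 + 254·0 = 529
Priya: 53·1 + 100·1 + 183·0 + 23·1 + 254·3 = 938
Carlos has the highest Borda score (1178).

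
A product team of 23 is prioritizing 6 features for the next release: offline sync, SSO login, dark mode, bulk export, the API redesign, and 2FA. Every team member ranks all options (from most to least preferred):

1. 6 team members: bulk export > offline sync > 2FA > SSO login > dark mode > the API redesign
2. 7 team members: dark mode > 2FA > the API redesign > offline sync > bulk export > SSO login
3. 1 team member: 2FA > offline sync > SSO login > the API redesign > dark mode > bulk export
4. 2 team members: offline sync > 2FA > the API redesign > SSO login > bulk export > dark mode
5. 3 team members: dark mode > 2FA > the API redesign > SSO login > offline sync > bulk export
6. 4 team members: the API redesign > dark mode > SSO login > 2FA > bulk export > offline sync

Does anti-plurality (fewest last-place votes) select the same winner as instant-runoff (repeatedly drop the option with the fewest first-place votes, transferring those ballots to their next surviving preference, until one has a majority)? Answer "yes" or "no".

no

Anti-plurality — last-place votes: offline sync 4, SSO login 7, dark mode 2, bulk export 4, the API redesign 6, 2FA 0. Winner: 2FA.
Instant-runoff — R1 offline sync 2, SSO login 0, dark mode 10, bulk export 6, the API redesign 4, 2FA 1 (SSO login out); R2 offline sync 2, dark mode 10, bulk export 6, the API redesign 4, 2FA 1 (2FA out); R3 offline sync 3, dark mode 10, bulk export 6, the API redesign 4 (offline sync out); R4 dark mode 10, bulk export 6, the API redesign 7 (bulk export out); R5 dark mode 16, the API redesign 7 (dark mode winner). Winner: dark mode.
The two methods disagree.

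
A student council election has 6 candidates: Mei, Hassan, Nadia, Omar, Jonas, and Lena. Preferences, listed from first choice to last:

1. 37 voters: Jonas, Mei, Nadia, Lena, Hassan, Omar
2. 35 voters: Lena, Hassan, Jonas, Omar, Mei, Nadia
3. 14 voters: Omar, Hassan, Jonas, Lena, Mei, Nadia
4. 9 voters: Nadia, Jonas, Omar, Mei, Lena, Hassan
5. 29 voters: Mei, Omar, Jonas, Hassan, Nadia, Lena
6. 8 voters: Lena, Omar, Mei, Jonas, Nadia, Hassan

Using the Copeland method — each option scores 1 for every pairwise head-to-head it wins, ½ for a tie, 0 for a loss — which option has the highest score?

Jonas

Mei: beats Hassan, Nadia, and Lena; ties Omar; loses to Jonas → score 3.5.
Hassan: beats Nadia and Omar; loses to Mei, Jonas, and Lena → score 2.
Nadia: beats Lena; loses to Mei, Hassan, Omar, and Jonas → score 1.
Omar: beats Nadia; ties Mei; loses to Hassan, Jonas, and Lena → score 1.5.
Jonas: beats Mei, Hassan, Nadia, Omar, and Lena → score 5.
Lena: beats Hassan and Omar; loses to Mei, Nadia, and Jonas → score 2.
Jonas has the best pairwise record.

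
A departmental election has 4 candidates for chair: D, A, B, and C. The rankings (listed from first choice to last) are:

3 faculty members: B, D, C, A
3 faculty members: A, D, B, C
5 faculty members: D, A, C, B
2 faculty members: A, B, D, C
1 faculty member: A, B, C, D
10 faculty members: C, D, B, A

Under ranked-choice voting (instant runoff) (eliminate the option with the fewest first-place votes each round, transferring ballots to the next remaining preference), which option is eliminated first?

Round 1: D 5, A 6, B 3, C 10. Eliminate B.

B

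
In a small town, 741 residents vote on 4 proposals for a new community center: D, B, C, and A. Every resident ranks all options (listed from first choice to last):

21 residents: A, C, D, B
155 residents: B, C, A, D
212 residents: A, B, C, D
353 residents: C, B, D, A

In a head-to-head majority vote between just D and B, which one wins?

B

Voters preferring D to B: 21; preferring B to D: 720.
B wins the head-to-head.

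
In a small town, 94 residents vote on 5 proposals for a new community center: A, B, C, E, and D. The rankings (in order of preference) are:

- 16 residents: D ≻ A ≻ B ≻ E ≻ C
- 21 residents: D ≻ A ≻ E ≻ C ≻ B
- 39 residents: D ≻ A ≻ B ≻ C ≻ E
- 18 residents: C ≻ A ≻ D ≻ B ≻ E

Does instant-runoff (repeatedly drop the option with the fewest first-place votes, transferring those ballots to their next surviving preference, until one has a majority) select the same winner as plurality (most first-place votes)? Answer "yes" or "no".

Instant-runoff — R1 A 0, B 0, C 18, E 0, D 76 (D winner). Winner: D.
Plurality — first-place votes: A 0, B 0, C 18, E 0, D 76. Winner: D.
The two methods agree.

yes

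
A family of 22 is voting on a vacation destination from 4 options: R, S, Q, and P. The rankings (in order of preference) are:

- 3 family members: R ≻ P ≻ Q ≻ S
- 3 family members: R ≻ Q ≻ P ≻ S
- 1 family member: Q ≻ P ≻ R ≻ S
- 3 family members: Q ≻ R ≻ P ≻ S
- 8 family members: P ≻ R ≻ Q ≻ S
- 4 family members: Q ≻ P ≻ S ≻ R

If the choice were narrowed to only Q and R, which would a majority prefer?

R

Voters preferring Q to R: 8; preferring R to Q: 14.
R wins the head-to-head.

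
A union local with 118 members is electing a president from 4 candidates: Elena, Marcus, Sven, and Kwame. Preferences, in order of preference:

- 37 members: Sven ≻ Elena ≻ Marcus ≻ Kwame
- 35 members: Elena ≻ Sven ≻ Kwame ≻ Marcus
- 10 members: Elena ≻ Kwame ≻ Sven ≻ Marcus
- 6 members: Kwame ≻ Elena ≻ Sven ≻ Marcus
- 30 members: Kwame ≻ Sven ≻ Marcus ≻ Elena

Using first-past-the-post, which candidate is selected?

First-place votes: Elena 45, Marcus 0, Sven 37, Kwame 36.
Elena has the most first-place votes.

Elena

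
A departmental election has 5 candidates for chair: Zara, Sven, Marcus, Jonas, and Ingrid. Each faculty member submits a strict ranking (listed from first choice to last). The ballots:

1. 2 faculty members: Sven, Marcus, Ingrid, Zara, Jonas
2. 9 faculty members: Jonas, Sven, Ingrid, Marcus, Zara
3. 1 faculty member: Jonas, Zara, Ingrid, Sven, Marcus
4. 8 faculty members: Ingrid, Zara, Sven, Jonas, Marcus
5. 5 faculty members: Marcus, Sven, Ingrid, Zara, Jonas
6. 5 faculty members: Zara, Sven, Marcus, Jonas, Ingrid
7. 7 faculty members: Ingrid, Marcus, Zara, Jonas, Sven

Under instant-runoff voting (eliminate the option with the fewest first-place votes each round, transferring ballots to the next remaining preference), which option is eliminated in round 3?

Jonas

Round 1: Zara 5, Sven 2, Marcus 5, Jonas 10, Ingrid 15. Eliminate Sven.
Round 2: Zara 5, Marcus 7, Jonas 10, Ingrid 15. Eliminate Zara.
Round 3: Marcus 12, Jonas 10, Ingrid 15. Eliminate Jonas.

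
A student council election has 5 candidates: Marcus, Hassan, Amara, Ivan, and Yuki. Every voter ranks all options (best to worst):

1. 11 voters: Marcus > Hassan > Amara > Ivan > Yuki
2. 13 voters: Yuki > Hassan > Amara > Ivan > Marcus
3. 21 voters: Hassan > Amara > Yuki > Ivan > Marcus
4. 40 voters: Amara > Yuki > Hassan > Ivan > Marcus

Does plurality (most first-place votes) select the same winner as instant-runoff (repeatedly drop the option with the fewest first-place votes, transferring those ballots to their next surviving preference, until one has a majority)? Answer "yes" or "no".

Plurality — first-place votes: Marcus 11, Hassan 21, Amara 40, Ivan 0, Yuki 13. Winner: Amara.
Instant-runoff — R1 Marcus 11, Hassan 21, Amara 40, Ivan 0, Yuki 13 (Ivan out); R2 Marcus 11, Hassan 21, Amara 40, Yuki 13 (Marcus out); R3 Hassan 32, Amara 40, Yuki 13 (Yuki out); R4 Hassan 45, Amara 40 (Hassan winner). Winner: Hassan.
The two methods disagree.

no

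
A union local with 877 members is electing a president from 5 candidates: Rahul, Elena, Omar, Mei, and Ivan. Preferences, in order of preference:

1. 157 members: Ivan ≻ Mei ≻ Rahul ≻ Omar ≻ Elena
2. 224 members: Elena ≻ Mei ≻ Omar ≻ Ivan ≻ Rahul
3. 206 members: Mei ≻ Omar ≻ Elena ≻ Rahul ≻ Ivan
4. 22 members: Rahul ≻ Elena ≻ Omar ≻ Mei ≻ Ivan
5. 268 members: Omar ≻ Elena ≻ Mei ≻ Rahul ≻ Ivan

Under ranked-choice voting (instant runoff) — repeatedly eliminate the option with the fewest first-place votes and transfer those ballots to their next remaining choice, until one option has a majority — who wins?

Mei

Round 1: Rahul 22, Elena 224, Omar 268, Mei 206, Ivan 157. Eliminate Rahul.
Round 2: Elena 246, Omar 268, Mei 206, Ivan 157. Eliminate Ivan.
Round 3: Elena 246, Omar 268, Mei 363. Eliminate Elena.
Round 4: Omar 290, Mei 587. Mei has a majority.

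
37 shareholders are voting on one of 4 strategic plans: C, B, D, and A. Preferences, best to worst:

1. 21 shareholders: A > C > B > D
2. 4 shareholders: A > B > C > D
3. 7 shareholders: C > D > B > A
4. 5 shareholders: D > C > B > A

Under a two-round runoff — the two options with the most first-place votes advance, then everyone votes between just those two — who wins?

A

Round 1 first-place votes: C 7, B 0, D 5, A 25.
A and C advance.
Runoff: A is preferred to C by 25 voters; C by 12.
A wins the runoff.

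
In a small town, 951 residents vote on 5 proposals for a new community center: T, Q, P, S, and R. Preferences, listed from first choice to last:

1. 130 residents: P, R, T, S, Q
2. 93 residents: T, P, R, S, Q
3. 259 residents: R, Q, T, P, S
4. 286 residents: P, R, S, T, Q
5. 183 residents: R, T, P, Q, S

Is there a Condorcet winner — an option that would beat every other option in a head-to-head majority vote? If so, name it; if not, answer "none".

Checking pairwise contests:
R beats T 858–93.
T beats Q 692–259.
T beats P 535–416.
T beats S 665–286.
P beats R 509–442.
Every option loses at least one head-to-head, so there is no Condorcet winner.

none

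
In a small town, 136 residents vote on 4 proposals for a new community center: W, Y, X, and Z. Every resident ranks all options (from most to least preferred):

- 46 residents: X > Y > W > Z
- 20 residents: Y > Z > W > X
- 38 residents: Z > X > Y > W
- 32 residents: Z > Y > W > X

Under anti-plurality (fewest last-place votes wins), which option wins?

Y

Last-place votes: W 38, Y 0, X 52, Z 46.
Y is ranked last by the fewest voters, so Y wins.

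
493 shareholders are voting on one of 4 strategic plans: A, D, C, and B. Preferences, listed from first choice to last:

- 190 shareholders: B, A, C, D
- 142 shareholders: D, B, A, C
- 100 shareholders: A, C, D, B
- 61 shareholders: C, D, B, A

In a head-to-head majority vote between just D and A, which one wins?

A

Voters preferring D to A: 203; preferring A to D: 290.
A wins the head-to-head.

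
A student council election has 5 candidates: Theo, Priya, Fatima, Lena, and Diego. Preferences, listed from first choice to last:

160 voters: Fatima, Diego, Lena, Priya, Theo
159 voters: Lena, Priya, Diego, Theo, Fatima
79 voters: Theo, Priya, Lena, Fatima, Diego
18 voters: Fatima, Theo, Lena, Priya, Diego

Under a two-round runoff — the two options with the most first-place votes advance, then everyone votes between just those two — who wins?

Lena

Round 1 first-place votes: Theo 79, Priya 0, Fatima 178, Lena 159, Diego 0.
Fatima and Lena advance.
Runoff: Fatima is preferred to Lena by 178 voters; Lena by 238.
Lena wins the runoff.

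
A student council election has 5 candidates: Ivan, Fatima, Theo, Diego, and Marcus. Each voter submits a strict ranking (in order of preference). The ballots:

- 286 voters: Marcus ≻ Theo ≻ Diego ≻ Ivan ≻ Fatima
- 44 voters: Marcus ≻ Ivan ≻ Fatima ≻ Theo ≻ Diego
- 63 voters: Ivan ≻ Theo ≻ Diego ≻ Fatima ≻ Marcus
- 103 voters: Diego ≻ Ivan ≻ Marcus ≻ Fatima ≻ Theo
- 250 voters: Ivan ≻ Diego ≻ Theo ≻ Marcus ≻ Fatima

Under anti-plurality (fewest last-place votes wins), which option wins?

Ivan

Last-place votes: Ivan 0, Fatima 536, Theo 103, Diego 44, Marcus 63.
Ivan is ranked last by the fewest voters, so Ivan wins.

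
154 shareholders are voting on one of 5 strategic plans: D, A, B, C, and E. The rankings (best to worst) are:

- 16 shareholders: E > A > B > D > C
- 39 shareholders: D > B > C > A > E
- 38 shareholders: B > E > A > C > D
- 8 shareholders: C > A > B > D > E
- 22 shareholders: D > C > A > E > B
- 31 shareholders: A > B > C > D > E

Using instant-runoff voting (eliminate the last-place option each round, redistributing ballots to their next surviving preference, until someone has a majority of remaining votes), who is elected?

Round 1: D 61, A 31, B 38, C 8, E 16. Eliminate C.
Round 2: D 61, A 39, B 38, E 16. Eliminate E.
Round 3: D 61, A 55, B 38. Eliminate B.
Round 4: D 61, A 93. A has a majority.

A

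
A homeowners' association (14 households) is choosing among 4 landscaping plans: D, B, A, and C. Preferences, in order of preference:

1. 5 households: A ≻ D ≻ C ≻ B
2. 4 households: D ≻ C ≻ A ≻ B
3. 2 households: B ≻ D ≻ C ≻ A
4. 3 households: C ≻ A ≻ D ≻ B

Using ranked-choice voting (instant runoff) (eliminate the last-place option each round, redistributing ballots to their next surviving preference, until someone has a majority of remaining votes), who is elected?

Round 1: D 4, B 2, A 5, C 3. Eliminate B.
Round 2: D 6, A 5, C 3. Eliminate C.
Round 3: D 6, A 8. A has a majority.

A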